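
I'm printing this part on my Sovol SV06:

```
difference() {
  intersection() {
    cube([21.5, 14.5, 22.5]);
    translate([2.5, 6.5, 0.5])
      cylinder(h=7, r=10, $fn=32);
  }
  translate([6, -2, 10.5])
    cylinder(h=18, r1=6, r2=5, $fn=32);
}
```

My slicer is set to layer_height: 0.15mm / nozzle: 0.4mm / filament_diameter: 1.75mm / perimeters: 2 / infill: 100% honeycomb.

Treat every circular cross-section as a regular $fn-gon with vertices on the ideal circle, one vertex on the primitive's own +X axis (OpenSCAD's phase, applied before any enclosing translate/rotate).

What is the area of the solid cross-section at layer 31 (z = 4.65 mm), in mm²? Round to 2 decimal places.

166.16 mm²

At z = 4.65 mm: the cube is present — its section is the full 21.5×14.5 rectangle (area 311.75 mm²); the r=10 cylinder at (2.5, 6.5) contributes a regular 32-gon of circumradius 10 (area = (32/2)·10.000²·sin(360°/32) = 312.14 mm²); Taking the intersection: the r=10 cylinder at (2.5, 6.5) partially overlaps the 21.5×14.5 cube; clipping to the common part keeps 166.16 mm² — area = 166.16 mm²; the cone at (6, -2) does not reach this height (z outside [10.5, 28.5]); Taking the first minus the rest: none of the subtracted shapes is present at this height, so that combined region is unchanged — area = 166.16 mm². Overall, the cross-section is a single solid region. Net area = 166.16 mm².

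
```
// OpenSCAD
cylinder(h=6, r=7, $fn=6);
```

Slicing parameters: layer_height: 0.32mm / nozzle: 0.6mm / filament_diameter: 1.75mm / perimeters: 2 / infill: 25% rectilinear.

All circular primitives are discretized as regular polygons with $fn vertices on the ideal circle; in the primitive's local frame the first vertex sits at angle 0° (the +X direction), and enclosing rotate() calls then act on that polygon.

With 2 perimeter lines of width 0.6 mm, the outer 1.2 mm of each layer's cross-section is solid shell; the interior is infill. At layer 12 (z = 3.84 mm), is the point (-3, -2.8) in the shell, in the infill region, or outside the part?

infill

At z = 3.84 mm: the r=7 cylinder gives a regular 6-gon of circumradius 7 (constant along its height). Overall, the cross-section is a single solid region. The nearest boundary edge runs (-7.00, 0.00)→(-3.50, -6.06); distance from the point to it = 2.06 mm. The point is inside the cross-section and 2.06 mm from the nearest boundary — more than the 1.2 mm shell width (2 × 0.6), so it's in the infill interior.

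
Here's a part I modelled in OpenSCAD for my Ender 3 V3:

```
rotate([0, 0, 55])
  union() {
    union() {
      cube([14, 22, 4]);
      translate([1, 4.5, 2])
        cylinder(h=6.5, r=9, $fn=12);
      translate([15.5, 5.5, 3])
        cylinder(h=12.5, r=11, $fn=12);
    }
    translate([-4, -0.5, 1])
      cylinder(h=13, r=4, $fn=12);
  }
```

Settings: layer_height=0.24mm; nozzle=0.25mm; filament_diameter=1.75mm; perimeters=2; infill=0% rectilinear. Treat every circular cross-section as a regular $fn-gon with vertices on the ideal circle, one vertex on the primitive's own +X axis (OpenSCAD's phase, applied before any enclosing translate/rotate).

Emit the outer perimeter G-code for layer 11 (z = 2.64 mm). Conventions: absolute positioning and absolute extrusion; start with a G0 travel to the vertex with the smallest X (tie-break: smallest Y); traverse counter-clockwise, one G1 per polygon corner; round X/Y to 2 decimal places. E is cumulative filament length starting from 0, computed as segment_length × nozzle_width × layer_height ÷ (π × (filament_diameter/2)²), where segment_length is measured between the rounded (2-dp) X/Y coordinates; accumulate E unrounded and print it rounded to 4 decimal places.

G0 X-18.02 Y12.62 Z2.64
G1 X-10.84 Y7.59 E0.2187
G1 X-12.08 Y4.18 E0.3092
G1 X-11.27 Y-0.40 E0.4252
G1 X-8.27 Y-3.97 E0.5415
G1 X-5.56 Y-4.96 E0.6135
G1 X-5.51 Y-5.25 E0.6209
G1 X-4.18 Y-6.84 E0.6726
G1 X-2.23 Y-7.55 E0.7243
G1 X-0.19 Y-7.19 E0.7760
G1 X1.39 Y-5.86 E0.8275
G1 X2.10 Y-3.91 E0.8793
G1 X2.05 Y-3.62 E0.8866
G1 X4.26 Y-1.76 E0.9587
G1 X5.85 Y2.62 E1.0749
G1 X5.04 Y7.20 E1.1909
G1 X8.03 Y11.47 E1.3210
G1 X-9.99 Y24.09 E1.8698
G1 X-18.02 Y12.62 E2.2190

At z = 2.64 mm: the 14×22 cube contributes its full rectangle; the r=9 cylinder at (1, 4.5) contributes a regular 12-gon of circumradius 9; the cylinder at (15.5, 5.5) does not reach this height (z outside [3, 15.5]); Taking the union: the regions partially overlap (shared area 111.90 mm²), so overlapping operands fuse into one piece — 1 connected region; the cylinder at (-4, -0.5): section is a regular 12-gon, circumradius r=4; Merging all regions: the regions partially overlap (shared area 35.18 mm²), so overlapping operands fuse into one piece — 1 connected region; (whole slice rotated 55° about Z — lengths, areas and connectivity unchanged). The outline is a single polygon with 18 vertices. Extrusion per mm of travel: 0.25 × 0.24 / (π × 0.875²) = 0.024945. Accumulating E over each segment gives final E = 2.2190.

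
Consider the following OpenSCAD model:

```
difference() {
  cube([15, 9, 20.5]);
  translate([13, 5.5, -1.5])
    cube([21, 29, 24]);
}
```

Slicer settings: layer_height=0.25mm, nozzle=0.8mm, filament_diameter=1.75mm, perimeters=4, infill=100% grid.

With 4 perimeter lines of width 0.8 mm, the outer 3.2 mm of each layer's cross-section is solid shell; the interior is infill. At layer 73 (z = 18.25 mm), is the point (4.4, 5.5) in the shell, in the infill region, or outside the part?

infill

At z = 18.25 mm: the cube is present — its section is the full 15×9 rectangle; the cube at (13, 5.5) is present — its section is the full 21×29 rectangle; Subtracting the remaining from the first: starting from the 15×9 cube, the 21×29 cube at (13, 5.5) partially overlaps it — only the 7.00 mm² overlap (of its 609.00 mm²) is removed, clipping the outline — 1 connected region. Overall, the cross-section is a single solid region. The nearest boundary edge runs (0.00, 9.00)→(13.00, 9.00); distance from the point to it = 3.50 mm. The point is inside the cross-section and 3.50 mm from the nearest boundary — more than the 3.2 mm shell width (4 × 0.8), so it's in the infill interior.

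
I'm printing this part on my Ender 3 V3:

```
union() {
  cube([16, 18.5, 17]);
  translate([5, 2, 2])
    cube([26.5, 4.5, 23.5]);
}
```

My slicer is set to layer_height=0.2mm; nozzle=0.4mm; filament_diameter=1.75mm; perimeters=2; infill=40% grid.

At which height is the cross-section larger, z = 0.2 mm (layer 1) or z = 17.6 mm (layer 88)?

Layer 1 (z = 0.2): the 16×18.5 cube contributes its full rectangle (area 296.00 mm²); the cube at (5, 2) does not reach this height (z outside [2, 25.5]); Taking the union: only the 16×18.5 cube is present, so the union is just that shape — area = 296.00 mm². So its area = 296.00 mm². Layer 88 (z = 17.6): the cube is absent (z outside [0, 17]); the cube at (5, 2) is present — its section is the full 26.5×4.5 rectangle (area 119.25 mm²); Combining (union): only the 26.5×4.5 cube at (5, 2) is present, so the union is just that shape — area = 119.25 mm². So its area = 119.25 mm². Layer 1 is larger (296.00 vs 119.25 mm²).

layer 1 (z = 0.2 mm)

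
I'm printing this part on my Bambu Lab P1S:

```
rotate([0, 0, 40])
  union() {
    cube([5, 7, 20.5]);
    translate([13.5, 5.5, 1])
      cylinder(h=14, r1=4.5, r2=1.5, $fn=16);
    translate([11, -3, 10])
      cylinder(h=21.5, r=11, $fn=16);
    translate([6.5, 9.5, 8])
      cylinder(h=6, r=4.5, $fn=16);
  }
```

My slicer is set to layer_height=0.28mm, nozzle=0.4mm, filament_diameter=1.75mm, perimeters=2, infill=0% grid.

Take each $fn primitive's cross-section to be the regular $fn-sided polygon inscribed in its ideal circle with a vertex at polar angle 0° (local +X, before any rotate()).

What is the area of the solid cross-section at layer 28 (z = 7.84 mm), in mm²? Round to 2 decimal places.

63.19 mm²

At z = 7.84 mm: the cube (footprint 5×7) is included at this height (area 35.00 mm²); the cone at (13.5, 5.5): at t=0.489 of its height the radius interpolates to r₁+(r₂−r₁)t = 3.034, giving a regular 16-gon of that circumradius (area = (16/2)·3.034²·sin(360°/16) = 28.19 mm²); the cylinder at (11, -3) is not intersected at this z (z outside [10, 31.5]); the cylinder at (6.5, 9.5) is absent (z outside [8, 14]); Combining (union): the 2 present regions are separate (no shared area or edge), so areas and boundary lengths simply add and each stays a separate island — area = 63.19 mm²; (rotated 40° about Z; rotation is an isometry so areas/perimeters/island counts are preserved). Overall, the cross-section has 2 separate islands. Net area = 63.19 mm².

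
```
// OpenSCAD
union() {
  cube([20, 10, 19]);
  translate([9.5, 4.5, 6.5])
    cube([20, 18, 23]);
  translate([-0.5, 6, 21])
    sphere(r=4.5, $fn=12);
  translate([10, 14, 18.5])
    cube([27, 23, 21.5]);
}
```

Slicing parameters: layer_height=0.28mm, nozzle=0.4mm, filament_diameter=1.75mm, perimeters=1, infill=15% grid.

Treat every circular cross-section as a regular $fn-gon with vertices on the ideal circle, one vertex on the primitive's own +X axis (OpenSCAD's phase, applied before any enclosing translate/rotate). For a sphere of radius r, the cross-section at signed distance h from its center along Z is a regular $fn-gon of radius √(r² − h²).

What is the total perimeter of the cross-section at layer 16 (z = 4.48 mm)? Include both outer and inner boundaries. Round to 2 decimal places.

At z = 4.48 mm: the cube (footprint 20×10) is included at this height (perimeter 60.00 mm); the cube at (9.5, 4.5) does not reach this height (z outside [6.5, 29.5]); the sphere at (-0.5, 6) is absent (|z−center|=16.520 > r=4.5); the cube at (10, 14) is not intersected at this z (z outside [18.5, 40]); Taking the union: only the 20×10 cube is present, so the union is just that shape — boundary = 60.00 mm. Overall, the cross-section is a single solid region. Total boundary length (outer) = 60.00 mm.

60.00 mm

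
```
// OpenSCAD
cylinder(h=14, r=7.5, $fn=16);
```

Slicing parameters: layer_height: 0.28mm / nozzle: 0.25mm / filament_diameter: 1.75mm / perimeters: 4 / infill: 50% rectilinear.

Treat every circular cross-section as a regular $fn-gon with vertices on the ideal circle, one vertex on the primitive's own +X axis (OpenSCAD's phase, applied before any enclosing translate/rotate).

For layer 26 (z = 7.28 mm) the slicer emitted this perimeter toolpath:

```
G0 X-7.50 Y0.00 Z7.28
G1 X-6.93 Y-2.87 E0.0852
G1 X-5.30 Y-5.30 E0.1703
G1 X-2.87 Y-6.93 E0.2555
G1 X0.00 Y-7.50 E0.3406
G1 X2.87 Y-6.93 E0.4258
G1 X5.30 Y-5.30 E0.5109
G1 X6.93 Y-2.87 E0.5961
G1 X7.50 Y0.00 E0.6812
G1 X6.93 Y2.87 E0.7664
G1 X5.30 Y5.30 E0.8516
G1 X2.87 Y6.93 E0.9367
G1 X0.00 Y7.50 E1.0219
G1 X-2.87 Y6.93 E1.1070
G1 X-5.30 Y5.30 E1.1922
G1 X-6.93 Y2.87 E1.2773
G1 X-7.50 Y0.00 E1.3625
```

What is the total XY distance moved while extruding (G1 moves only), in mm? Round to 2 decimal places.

Sum the Euclidean lengths of each G1 segment: total = 46.82 mm.

46.82 mm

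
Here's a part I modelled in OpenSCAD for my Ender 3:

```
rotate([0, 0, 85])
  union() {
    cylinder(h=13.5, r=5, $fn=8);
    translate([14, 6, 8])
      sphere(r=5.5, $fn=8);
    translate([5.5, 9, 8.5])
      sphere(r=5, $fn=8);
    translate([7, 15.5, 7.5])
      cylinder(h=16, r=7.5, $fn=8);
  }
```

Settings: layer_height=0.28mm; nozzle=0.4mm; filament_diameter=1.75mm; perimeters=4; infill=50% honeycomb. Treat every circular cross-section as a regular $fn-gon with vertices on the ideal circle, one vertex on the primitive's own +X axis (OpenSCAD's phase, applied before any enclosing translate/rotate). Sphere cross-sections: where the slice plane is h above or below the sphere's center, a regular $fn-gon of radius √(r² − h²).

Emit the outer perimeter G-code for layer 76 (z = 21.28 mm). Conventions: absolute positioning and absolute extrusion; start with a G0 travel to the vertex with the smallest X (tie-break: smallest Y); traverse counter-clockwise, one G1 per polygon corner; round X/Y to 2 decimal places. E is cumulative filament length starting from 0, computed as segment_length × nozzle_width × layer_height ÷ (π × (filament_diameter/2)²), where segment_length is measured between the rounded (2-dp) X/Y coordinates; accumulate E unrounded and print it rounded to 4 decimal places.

At z = 21.28 mm: the cylinder is absent (z outside [0, 13.5]); the sphere at (14, 6) is not intersected at this z (|z−center|=13.280 > r=5.5); the sphere at (5.5, 9) is absent (|z−center|=12.780 > r=5); the r=7.5 cylinder at (7, 15.5) gives a regular 8-gon of circumradius 7.5 (constant along its height); Merging all regions: only the r=7.5 cylinder at (7, 15.5) is present, so the union is just that shape — 1 connected region; (whole slice rotated 85° about Z — lengths, areas and connectivity unchanged). The outline is a single polygon with 8 vertices. Extrusion per mm of travel: 0.4 × 0.28 / (π × 0.875²) = 0.046564. Accumulating E over each segment gives final E = 2.1386.

G0 X-22.30 Y8.98 Z21.28
G1 X-20.58 Y3.50 E0.2674
G1 X-15.48 Y0.85 E0.5351
G1 X-10.01 Y2.58 E0.8022
G1 X-7.36 Y7.67 E1.0694
G1 X-9.09 Y13.15 E1.3370
G1 X-14.18 Y15.80 E1.6042
G1 X-19.65 Y14.07 E1.8714
G1 X-22.30 Y8.98 E2.1386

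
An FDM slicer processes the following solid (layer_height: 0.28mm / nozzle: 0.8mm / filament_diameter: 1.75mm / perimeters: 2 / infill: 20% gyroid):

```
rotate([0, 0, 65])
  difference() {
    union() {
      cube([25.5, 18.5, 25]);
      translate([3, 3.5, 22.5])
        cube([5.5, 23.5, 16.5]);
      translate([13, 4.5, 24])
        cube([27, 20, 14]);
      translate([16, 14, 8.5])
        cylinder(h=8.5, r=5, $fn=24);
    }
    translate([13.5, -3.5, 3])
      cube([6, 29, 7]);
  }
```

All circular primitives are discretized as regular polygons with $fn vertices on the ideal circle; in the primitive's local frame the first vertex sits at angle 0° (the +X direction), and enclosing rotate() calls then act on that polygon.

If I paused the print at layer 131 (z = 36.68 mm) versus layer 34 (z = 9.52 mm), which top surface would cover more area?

layer 131 (z = 36.68 mm)

Layer 131 (z = 36.68): the cube is not intersected at this z (z outside [0, 25]); the cube at (3, 3.5) is present — its section is the full 5.5×23.5 rectangle (area 129.25 mm²); the cube at (13, 4.5) is present — its section is the full 27×20 rectangle (area 540.00 mm²); the cylinder at (16, 14) is not intersected at this z (z outside [8.5, 17]); Merging all regions: the 2 present regions are separate (no shared area or edge), so areas and boundary lengths simply add and each stays a separate island — area = 669.25 mm²; the cube at (13.5, -3.5) does not reach this height (z outside [3, 10]); After the difference (first − rest): none of the subtracted shapes is present at this height, so that combined region is unchanged — area = 669.25 mm²; (rotated 65° about Z; rotation is an isometry so areas/perimeters/island counts are preserved). So its area = 669.25 mm². Layer 34 (z = 9.52): the 25.5×18.5 cube contributes its full rectangle (area 471.75 mm²); the cube at (3, 3.5) is not intersected at this z (z outside [22.5, 39]); the cube at (13, 4.5) does not reach this height (z outside [24, 38]); the r=5 cylinder at (16, 14) contributes a regular 24-gon of circumradius 5 (area = (24/2)·5.000²·sin(360°/24) = 77.65 mm²); Merging all regions: the regions partially overlap — summed areas 549.40 mm² minus the doubly-counted overlap 76.31 mm² gives 473.09 mm² — area = 473.09 mm²; the 6×29 cube at (13.5, -3.5) contributes its full rectangle (area 174.00 mm²); Taking the first minus the rest: starting from that combined region (473.09 mm²), the 6×29 cube at (13.5, -3.5) partially overlaps it — only the 112.34 mm² overlap (of its 174.00 mm²) is removed, clipping the outline — area = 360.75 mm²; (rotated 65° about Z; rotation is an isometry so areas/perimeters/island counts are preserved). So its area = 360.75 mm². Layer 131 is larger (669.25 vs 360.75 mm²).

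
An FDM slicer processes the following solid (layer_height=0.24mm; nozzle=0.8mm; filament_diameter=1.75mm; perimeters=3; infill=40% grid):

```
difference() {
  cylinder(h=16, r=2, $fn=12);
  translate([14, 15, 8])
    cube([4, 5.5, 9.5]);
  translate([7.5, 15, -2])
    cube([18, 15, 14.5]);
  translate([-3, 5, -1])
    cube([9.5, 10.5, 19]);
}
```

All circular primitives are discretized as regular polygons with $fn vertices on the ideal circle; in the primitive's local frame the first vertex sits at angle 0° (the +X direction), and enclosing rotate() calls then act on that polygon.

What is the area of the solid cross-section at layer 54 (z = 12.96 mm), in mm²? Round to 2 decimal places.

At z = 12.96 mm: the cylinder: section is a regular 12-gon, circumradius r=2 (area = (12/2)·2.000²·sin(360°/12) = 12.00 mm²); the cube at (14, 15) (footprint 4×5.5) is included at this height (area 22.00 mm²); the cube at (7.5, 15) does not reach this height (z outside [-2, 12.5]); the cube at (-3, 5) is present — its section is the full 9.5×10.5 rectangle (area 99.75 mm²); After the difference (first − rest): starting from the r=2 cylinder (12.00 mm²), the 4×5.5 cube at (14, 15) misses the remaining region (no effect); the 9.5×10.5 cube at (-3, 5) misses the remaining region (no effect) — area = 12.00 mm². Overall, the cross-section is a single solid region. Net area = 12.00 mm².

12.00 mm²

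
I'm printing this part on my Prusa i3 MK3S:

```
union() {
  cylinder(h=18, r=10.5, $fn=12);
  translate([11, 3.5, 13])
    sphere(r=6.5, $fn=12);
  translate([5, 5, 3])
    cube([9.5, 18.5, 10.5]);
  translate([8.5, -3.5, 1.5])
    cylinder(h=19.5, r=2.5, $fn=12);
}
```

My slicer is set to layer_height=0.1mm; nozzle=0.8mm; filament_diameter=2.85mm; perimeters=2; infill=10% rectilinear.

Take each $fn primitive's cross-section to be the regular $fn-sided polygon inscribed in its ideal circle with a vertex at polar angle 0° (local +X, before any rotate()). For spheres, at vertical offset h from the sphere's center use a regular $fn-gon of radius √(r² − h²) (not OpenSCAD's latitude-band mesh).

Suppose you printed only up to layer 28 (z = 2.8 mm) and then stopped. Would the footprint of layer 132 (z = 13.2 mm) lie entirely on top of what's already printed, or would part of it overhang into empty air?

Compare the two slices. At z = 2.8: the cylinder: section is a regular 12-gon, circumradius r=10.5 (area = (12/2)·10.500²·sin(360°/12) = 330.75 mm²); the sphere at (11, 3.5) is not intersected at this z (|z−center|=10.200 > r=6.5); the cube at (5, 5) does not reach this height (z outside [3, 13.5]); the r=2.5 cylinder at (8.5, -3.5) gives a regular 12-gon of circumradius 2.5 (constant along its height) (area = (12/2)·2.500²·sin(360°/12) = 18.75 mm²); Taking the union: the regions partially overlap — summed areas 349.50 mm² minus the doubly-counted overlap 14.07 mm² gives 335.43 mm² — area = 335.43 mm². At z = 13.2: the r=10.5 cylinder gives a regular 12-gon of circumradius 10.5 (constant along its height) (area = (12/2)·10.500²·sin(360°/12) = 330.75 mm²); the r=6.5 sphere at (11, 3.5) contributes a regular 12-gon of circumradius √(6.5²−0.2²) = 6.497 (area = (12/2)·6.497²·sin(360°/12) = 126.63 mm²); the cube at (5, 5) (footprint 9.5×18.5) is included at this height (area 175.75 mm²); the r=2.5 cylinder at (8.5, -3.5) contributes a regular 12-gon of circumradius 2.5 (area = (12/2)·2.500²·sin(360°/12) = 18.75 mm²); Merging all regions: the regions partially overlap — summed areas 651.88 mm² minus the doubly-counted overlap 95.00 mm² gives 556.88 mm² — area = 556.88 mm². Checking containment: at z = 13.2 the cross-section extends beyond the z = 2.8 cross-section by about 221.45 mm².

part overhangs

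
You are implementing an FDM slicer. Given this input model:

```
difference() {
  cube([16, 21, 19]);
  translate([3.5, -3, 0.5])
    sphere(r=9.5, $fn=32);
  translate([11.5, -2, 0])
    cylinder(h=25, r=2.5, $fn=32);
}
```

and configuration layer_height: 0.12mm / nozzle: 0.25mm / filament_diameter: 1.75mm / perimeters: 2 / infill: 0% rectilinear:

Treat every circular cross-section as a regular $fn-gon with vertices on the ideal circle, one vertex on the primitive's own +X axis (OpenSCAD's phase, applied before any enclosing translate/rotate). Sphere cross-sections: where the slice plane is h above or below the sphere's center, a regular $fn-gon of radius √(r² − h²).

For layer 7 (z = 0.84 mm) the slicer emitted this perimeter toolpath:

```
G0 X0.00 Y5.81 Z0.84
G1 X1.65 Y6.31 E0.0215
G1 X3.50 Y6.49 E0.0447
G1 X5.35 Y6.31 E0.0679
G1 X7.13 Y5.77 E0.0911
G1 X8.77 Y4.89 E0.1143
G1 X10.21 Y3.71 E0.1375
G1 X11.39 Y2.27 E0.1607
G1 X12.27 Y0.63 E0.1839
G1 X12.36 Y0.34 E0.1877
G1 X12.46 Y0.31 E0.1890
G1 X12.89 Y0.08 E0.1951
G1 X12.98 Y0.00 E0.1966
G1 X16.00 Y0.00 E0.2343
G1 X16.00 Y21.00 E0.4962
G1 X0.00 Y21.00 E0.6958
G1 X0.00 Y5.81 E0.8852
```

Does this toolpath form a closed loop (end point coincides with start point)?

yes

Start point (G0): (0.00, 5.81). End point (last G1): the path returns to the start — closed.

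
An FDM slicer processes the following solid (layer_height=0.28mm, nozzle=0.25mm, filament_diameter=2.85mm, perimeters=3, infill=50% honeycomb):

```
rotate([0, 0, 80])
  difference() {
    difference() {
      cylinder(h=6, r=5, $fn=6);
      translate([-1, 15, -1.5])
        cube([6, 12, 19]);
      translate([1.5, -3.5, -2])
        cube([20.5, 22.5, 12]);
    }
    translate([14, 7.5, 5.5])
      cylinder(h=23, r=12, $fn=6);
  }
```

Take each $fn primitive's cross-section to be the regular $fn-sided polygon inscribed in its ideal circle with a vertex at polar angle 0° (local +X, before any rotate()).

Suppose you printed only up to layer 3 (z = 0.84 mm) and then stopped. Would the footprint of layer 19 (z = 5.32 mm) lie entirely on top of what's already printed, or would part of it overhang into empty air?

Compare the two slices. At z = 0.84: the r=5 cylinder contributes a regular 6-gon of circumradius 5 (area = (6/2)·5.000²·sin(360°/6) = 64.95 mm²); the cube at (-1, 15) is present — its section is the full 6×12 rectangle (area 72.00 mm²); the 20.5×22.5 cube at (1.5, -3.5) contributes its full rectangle (area 461.25 mm²); Taking the first minus the rest: starting from the r=5 cylinder (64.95 mm²), the 6×12 cube at (-1, 15) misses the remaining region (no effect); the 20.5×22.5 cube at (1.5, -3.5) partially overlaps it — only the 18.46 mm² overlap (of its 461.25 mm²) is removed, clipping the outline — area = 46.50 mm²; the cylinder at (14, 7.5) is not intersected at this z (z outside [5.5, 28.5]); After the difference (first − rest): none of the subtracted shapes is present at this height, so the result so far is unchanged — area = 46.50 mm²; (whole slice rotated 80° about Z — lengths, areas and connectivity unchanged). At z = 5.32: the r=5 cylinder contributes a regular 6-gon of circumradius 5 (area = (6/2)·5.000²·sin(360°/6) = 64.95 mm²); the cube at (-1, 15) is present — its section is the full 6×12 rectangle (area 72.00 mm²); the cube at (1.5, -3.5) is present — its section is the full 20.5×22.5 rectangle (area 461.25 mm²); After the difference (first − rest): starting from the r=5 cylinder (64.95 mm²), the 6×12 cube at (-1, 15) misses the remaining region (no effect); the 20.5×22.5 cube at (1.5, -3.5) partially overlaps it — only the 18.46 mm² overlap (of its 461.25 mm²) is removed, clipping the outline — area = 46.50 mm²; the cylinder at (14, 7.5) is not intersected at this z (z outside [5.5, 28.5]); After the difference (first − rest): none of the subtracted shapes is present at this height, so the result so far is unchanged — area = 46.50 mm²; (whole slice rotated 80° about Z — lengths, areas and connectivity unchanged). Checking containment: the cross-section at z = 5.32 is a subset of the cross-section at z = 0.84.

entirely on top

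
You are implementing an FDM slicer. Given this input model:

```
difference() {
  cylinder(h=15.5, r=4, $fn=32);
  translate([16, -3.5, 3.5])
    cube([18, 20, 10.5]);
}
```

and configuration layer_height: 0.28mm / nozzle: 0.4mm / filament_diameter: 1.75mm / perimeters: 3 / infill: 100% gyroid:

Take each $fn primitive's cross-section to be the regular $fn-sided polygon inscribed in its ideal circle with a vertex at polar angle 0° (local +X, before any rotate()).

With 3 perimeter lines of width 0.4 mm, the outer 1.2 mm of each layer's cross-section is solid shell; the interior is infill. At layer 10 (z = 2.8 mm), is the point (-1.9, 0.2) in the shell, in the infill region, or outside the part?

At z = 2.8 mm: the r=4 cylinder gives a regular 32-gon of circumradius 4 (constant along its height); the cube at (16, -3.5) is not intersected at this z (z outside [3.5, 14]); After the difference (first − rest): none of the subtracted shapes is present at this height, so the r=4 cylinder is unchanged — 1 connected region. Overall, the cross-section is a single solid region. The nearest boundary edge runs (-3.92, 0.78)→(-4.00, 0.00); distance from the point to it = 2.07 mm. The point is inside the cross-section and 2.07 mm from the nearest boundary — more than the 1.2 mm shell width (3 × 0.4), so it's in the infill interior.

infill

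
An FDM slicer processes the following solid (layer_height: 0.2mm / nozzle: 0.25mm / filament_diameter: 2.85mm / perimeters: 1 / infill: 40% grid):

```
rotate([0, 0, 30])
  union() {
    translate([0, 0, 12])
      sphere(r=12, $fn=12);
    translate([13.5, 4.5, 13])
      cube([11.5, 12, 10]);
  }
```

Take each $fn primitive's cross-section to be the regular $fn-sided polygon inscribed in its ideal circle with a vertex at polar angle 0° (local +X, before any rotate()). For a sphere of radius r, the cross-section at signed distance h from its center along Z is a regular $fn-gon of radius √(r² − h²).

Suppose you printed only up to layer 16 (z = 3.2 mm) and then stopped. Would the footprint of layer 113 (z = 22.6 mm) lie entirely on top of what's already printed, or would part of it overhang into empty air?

part overhangs

Compare the two slices. At z = 3.2: the r=12 sphere contributes a regular 12-gon of circumradius √(12²−8.8²) = 8.158 (area = (12/2)·8.158²·sin(360°/12) = 199.68 mm²); the cube at (13.5, 4.5) is absent (z outside [13, 23]); Taking the union: only the r=12 sphere is present, so the union is just that shape — area = 199.68 mm²; (rotated 30° about Z; rotation is an isometry so areas/perimeters/island counts are preserved). At z = 22.6: the r=12 sphere slices to a regular 12-gon of circumradius 5.625 (√(r²−h²) with h=10.6 from center) (area = (12/2)·5.625²·sin(360°/12) = 94.92 mm²); the cube at (13.5, 4.5) (footprint 11.5×12) is included at this height (area 138.00 mm²); Merging all regions: the 2 present regions are separate (no shared area or edge), so areas and boundary lengths simply add and each stays a separate island — area = 232.92 mm²; (rotated 30° about Z; rotation is an isometry so areas/perimeters/island counts are preserved). Checking containment: at z = 22.6 the cross-section extends beyond the z = 3.2 cross-section by about 138.00 mm².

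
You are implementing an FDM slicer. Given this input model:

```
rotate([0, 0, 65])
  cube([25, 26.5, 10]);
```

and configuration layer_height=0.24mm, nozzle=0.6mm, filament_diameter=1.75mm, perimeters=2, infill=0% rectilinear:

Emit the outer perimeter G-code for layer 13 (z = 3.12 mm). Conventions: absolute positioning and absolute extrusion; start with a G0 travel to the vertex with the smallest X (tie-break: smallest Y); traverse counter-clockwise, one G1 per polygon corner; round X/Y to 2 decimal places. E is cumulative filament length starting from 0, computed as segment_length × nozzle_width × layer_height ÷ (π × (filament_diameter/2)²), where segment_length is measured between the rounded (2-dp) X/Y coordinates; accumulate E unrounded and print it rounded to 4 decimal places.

G0 X-24.02 Y11.20 Z3.12
G1 X0.00 Y0.00 E1.5867
G1 X10.57 Y22.66 E3.0836
G1 X-13.45 Y33.86 E4.6703
G1 X-24.02 Y11.20 E6.1672

At z = 3.12 mm: the cube is present — its section is the full 25×26.5 rectangle; (whole slice rotated 65° about Z — lengths, areas and connectivity unchanged). The outline is a single polygon with 4 vertices. Extrusion per mm of travel: 0.6 × 0.24 / (π × 0.875²) = 0.059868. Accumulating E over each segment gives final E = 6.1672.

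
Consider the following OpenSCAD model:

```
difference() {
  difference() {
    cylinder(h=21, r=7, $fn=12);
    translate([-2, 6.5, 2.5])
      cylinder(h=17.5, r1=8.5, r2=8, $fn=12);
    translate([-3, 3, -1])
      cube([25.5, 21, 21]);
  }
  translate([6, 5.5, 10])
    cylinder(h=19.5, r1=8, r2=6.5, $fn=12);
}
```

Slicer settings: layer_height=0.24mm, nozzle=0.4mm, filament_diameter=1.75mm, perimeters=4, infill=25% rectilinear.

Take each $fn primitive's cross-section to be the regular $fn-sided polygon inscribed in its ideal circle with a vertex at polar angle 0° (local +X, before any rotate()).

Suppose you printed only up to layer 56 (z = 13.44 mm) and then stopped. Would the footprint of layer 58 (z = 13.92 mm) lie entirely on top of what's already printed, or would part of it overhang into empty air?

entirely on top

Compare the two slices. At z = 13.44: the cylinder: section is a regular 12-gon, circumradius r=7 (area = (12/2)·7.000²·sin(360°/12) = 147.00 mm²); the cone at (-2, 6.5) contributes a regular 12-gon of circumradius 8.187 (interpolated between r1=8.5 and r2=8 at t=0.625) (area = (12/2)·8.187²·sin(360°/12) = 201.10 mm²); the cube at (-3, 3) is present — its section is the full 25.5×21 rectangle (area 535.50 mm²); Subtracting the remaining from the first: starting from the r=7 cylinder (147.00 mm²), the cone at (-2, 6.5) partially overlaps it — only the 75.18 mm² overlap (of its 201.10 mm²) is removed, clipping the outline; the 25.5×21 cube at (-3, 3) partially overlaps it — only the 0.59 mm² overlap (of its 535.50 mm²) is removed, clipping the outline — area = 71.24 mm²; the cone at (6, 5.5) contributes a regular 12-gon of circumradius 7.735 (interpolated between r1=8 and r2=6.5 at t=0.176) (area = (12/2)·7.735²·sin(360°/12) = 179.51 mm²); Subtracting the remaining from the first: starting from that combined region (71.24 mm²), the cone at (6, 5.5) partially overlaps it — only the 15.55 mm² overlap (of its 179.51 mm²) is removed, clipping the outline — area = 55.68 mm². At z = 13.92: the cylinder: section is a regular 12-gon, circumradius r=7 (area = (12/2)·7.000²·sin(360°/12) = 147.00 mm²); the cone at (-2, 6.5) (r1=8.5→r2=8) has section circumradius 8.174 here — a regular 12-gon (area = (12/2)·8.174²·sin(360°/12) = 200.43 mm²); the cube at (-3, 3) is present — its section is the full 25.5×21 rectangle (area 535.50 mm²); Subtracting the remaining from the first: starting from the r=7 cylinder (147.00 mm²), the cone at (-2, 6.5) partially overlaps it — only the 74.97 mm² overlap (of its 200.43 mm²) is removed, clipping the outline; the 25.5×21 cube at (-3, 3) partially overlaps it — only the 0.60 mm² overlap (of its 535.50 mm²) is removed, clipping the outline — area = 71.43 mm²; the cone at (6, 5.5): at t=0.201 of its height the radius interpolates to r₁+(r₂−r₁)t = 7.698, giving a regular 12-gon of that circumradius (area = (12/2)·7.698²·sin(360°/12) = 177.80 mm²); After the difference (first − rest): starting from that combined region (71.43 mm²), the cone at (6, 5.5) partially overlaps it — only the 15.44 mm² overlap (of its 177.80 mm²) is removed, clipping the outline — area = 55.99 mm². Checking containment: the cross-section at z = 13.92 is a subset of the cross-section at z = 13.44.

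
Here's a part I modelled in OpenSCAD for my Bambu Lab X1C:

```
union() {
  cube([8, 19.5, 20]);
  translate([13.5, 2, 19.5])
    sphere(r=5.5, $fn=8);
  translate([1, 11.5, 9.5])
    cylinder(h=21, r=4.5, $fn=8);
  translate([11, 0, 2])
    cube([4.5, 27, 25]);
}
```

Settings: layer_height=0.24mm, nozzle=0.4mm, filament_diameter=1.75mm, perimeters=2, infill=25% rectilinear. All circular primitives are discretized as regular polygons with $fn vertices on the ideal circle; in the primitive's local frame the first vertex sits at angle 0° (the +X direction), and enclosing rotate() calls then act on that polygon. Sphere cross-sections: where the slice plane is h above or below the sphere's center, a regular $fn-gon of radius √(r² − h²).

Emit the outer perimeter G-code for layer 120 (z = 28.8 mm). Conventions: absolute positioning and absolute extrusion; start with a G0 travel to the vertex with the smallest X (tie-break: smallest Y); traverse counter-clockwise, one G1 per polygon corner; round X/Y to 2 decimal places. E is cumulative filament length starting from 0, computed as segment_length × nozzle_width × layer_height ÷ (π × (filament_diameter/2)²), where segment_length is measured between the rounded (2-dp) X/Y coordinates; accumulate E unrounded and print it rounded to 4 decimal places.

G0 X-3.50 Y11.50 Z28.80
G1 X-2.18 Y8.32 E0.1374
G1 X1.00 Y7.00 E0.2748
G1 X4.18 Y8.32 E0.4123
G1 X5.50 Y11.50 E0.5497
G1 X4.18 Y14.68 E0.6871
G1 X1.00 Y16.00 E0.8245
G1 X-2.18 Y14.68 E0.9619
G1 X-3.50 Y11.50 E1.0994

At z = 28.8 mm: the cube is not intersected at this z (z outside [0, 20]); the sphere at (13.5, 2) is absent (|z−center|=9.300 > r=5.5); the r=4.5 cylinder at (1, 11.5) gives a regular 8-gon of circumradius 4.5 (constant along its height); the cube at (11, 0) is absent (z outside [2, 27]); Combining (union): only the r=4.5 cylinder at (1, 11.5) is present, so the union is just that shape — 1 connected region. The outline is a single polygon with 8 vertices. Extrusion per mm of travel: 0.4 × 0.24 / (π × 0.875²) = 0.039912. Accumulating E over each segment gives final E = 1.0994.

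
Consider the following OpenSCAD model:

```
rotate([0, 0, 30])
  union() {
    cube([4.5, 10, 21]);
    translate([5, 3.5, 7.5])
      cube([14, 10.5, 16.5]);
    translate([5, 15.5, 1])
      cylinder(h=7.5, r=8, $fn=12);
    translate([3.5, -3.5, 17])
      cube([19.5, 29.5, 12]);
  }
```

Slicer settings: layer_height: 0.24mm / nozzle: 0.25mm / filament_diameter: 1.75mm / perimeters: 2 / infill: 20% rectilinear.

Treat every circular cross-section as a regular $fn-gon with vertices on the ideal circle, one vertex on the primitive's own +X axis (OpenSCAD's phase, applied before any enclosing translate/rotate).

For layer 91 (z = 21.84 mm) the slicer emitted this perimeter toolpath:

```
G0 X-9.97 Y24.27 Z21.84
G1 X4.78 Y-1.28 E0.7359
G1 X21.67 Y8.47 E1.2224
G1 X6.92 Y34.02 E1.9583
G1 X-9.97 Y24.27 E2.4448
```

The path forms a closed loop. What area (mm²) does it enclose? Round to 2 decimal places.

575.35 mm²

Apply the shoelace formula to the sequence of (X, Y) vertices; enclosed area = 575.35 mm².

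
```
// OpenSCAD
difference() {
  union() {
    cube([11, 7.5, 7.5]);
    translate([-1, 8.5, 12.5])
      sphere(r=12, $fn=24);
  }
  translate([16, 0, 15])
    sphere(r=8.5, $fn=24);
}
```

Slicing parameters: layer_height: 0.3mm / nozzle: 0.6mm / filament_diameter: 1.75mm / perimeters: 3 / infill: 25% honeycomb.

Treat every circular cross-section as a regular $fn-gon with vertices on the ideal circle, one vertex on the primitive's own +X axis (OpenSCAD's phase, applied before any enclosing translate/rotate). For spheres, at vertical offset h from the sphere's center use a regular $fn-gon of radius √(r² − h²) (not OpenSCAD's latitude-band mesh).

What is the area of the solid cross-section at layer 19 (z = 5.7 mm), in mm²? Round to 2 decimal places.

At z = 5.7 mm: the 11×7.5 cube contributes its full rectangle (area 82.50 mm²); the sphere at (-1, 8.5): section is a regular 24-gon, circumradius = √(r²−h²) = √(12²−6.8²) = 9.887 (area = (24/2)·9.887²·sin(360°/24) = 303.63 mm²); Combining (union): the regions partially overlap — summed areas 386.13 mm² minus the doubly-counted overlap 54.14 mm² gives 331.99 mm² — area = 331.99 mm²; the sphere at (16, 0) is absent (|z−center|=9.300 > r=8.5); Subtracting the remaining from the first: none of the subtracted shapes is present at this height, so that combined region is unchanged — area = 331.99 mm². Overall, the cross-section is a single solid region. Net area = 331.99 mm².

331.99 mm²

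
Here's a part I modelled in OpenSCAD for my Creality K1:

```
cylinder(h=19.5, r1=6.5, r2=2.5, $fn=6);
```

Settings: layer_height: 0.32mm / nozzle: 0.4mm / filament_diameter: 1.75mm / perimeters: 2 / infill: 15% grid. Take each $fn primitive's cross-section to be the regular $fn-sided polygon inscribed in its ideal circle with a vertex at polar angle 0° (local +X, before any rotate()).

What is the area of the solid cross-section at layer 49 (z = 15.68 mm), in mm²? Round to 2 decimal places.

At z = 15.68 mm: the cone contributes a regular 6-gon of circumradius 3.284 (interpolated between r1=6.5 and r2=2.5 at t=0.804) (area = (6/2)·3.284²·sin(360°/6) = 28.01 mm²). Overall, the cross-section is a single solid region. Net area = 28.01 mm².

28.01 mm²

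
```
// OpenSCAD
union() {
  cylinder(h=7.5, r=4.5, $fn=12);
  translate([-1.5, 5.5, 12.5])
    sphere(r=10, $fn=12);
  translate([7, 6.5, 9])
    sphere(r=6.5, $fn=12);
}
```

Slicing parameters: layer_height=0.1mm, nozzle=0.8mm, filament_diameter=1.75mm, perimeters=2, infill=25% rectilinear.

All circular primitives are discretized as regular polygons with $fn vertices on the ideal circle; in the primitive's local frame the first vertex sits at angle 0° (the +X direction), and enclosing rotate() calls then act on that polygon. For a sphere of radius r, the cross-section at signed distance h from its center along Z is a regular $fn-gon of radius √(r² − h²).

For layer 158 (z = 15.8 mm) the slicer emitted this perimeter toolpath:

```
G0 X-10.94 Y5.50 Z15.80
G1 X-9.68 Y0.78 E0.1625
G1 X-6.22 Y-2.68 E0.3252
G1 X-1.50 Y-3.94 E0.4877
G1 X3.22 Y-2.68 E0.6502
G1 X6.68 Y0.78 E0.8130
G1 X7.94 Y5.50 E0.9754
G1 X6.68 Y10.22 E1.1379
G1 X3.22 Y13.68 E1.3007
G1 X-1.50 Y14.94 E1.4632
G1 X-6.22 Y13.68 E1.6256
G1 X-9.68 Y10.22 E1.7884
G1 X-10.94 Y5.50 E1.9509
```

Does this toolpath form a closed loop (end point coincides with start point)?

yes

Start point (G0): (-10.94, 5.50). End point (last G1): the path returns to the start — closed.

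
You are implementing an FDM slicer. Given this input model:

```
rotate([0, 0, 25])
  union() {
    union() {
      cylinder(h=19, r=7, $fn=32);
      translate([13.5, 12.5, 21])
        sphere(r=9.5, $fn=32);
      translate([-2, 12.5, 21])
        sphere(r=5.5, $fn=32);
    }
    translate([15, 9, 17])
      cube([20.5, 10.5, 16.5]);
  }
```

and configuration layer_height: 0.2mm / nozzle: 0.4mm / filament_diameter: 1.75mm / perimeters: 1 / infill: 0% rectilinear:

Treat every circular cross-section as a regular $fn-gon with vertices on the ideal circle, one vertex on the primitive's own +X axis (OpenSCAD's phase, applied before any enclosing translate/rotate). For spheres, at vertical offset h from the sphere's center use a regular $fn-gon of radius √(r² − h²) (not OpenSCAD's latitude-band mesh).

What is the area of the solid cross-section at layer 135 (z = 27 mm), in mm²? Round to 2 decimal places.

At z = 27 mm: the cylinder is not intersected at this z (z outside [0, 19]); the r=9.5 sphere at (13.5, 12.5) contributes a regular 32-gon of circumradius √(9.5²−6²) = 7.365 (area = (32/2)·7.365²·sin(360°/32) = 169.34 mm²); the sphere at (-2, 12.5) does not reach this height (|z−center|=6.000 > r=5.5); Taking the union: only the r=9.5 sphere at (13.5, 12.5) is present, so the union is just that shape — area = 169.34 mm²; the cube at (15, 9) is present — its section is the full 20.5×10.5 rectangle (area 215.25 mm²); Combining (union): the regions partially overlap — summed areas 384.59 mm² minus the doubly-counted overlap 50.76 mm² gives 333.82 mm² — area = 333.82 mm²; (rotated 25° about Z; rotation is an isometry so areas/perimeters/island counts are preserved). Overall, the cross-section is a single solid region. Net area = 333.82 mm².

333.82 mm²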